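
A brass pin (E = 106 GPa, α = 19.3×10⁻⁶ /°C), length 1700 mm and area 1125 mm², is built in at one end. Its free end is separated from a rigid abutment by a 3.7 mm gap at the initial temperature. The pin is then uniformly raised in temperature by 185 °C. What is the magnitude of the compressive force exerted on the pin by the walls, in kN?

Unrestrained expansion: δ_free = αΔT L = 19.3×10⁻⁶ × 185 × 1700 = 6.07 mm.
After closing the 3.7 mm clearance, 6.07 − 3.7 = 2.37 mm of expansion remains to be suppressed by the wall.
Compatibility: PL/(AE) = 2.37 mm, so σ = P/A = E × (2.37/1700) = 147.8 MPa.
Force on the wall = σA = 147.8 × 1125 mm² = 166.2 kN.

P ≈ 166 kN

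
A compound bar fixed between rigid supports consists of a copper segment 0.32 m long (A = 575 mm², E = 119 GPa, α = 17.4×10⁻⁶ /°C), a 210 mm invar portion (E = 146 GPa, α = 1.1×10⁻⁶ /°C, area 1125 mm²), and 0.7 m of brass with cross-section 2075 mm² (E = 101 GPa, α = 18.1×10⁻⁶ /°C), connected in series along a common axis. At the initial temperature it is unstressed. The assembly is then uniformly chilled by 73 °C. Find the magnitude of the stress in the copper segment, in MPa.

Free thermal contraction of the whole bar: Σ αᵢΔT Lᵢ = 17.4×10⁻⁶×73×320 + 1.1×10⁻⁶×73×210 + 18.1×10⁻⁶×73×700 = 1.348 mm.
The rigid supports impose zero overall length change; the single axial force P common to all segments must satisfy P Σ Lᵢ/(AᵢEᵢ) = δ_free.
The series flexibility is Σ Lᵢ/(AᵢEᵢ) = 320/(575×119×10³) + 210/(1125×146×10³) + 700/(2075×101×10³) = 9.295×10⁻⁶ mm/N.
P = 1.348 / 9.295×10⁻⁶ = 145000 N = 145 kN, tensile.
σ_{copper} = P / A = 145000 / 575 = 252.3 MPa.

σ ≈ 252 MPa (tensile)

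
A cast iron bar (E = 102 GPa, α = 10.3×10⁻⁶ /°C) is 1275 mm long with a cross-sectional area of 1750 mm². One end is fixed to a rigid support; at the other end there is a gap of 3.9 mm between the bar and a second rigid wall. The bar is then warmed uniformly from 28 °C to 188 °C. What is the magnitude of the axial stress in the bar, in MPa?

Unrestrained expansion: δ_free = αΔT L = 10.3×10⁻⁶ × 160 × 1275 = 2.101 mm.
This is smaller than the 3.9 mm clearance, so the bar expands freely without reaching the stop — the stress is zero.

σ ≈ 0 MPa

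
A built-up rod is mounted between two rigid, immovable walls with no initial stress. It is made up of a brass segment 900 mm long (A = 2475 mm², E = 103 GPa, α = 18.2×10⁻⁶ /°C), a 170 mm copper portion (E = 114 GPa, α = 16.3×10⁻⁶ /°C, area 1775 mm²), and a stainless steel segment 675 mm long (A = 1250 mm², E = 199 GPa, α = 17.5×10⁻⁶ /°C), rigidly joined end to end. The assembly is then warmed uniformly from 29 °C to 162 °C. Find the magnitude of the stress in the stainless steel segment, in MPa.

σ ≈ 465 MPa (compressive)

With the walls removed the bar would change length by δ_free = Σ αᵢΔT Lᵢ = 18.2×10⁻⁶×133×900 + 16.3×10⁻⁶×133×170 + 17.5×10⁻⁶×133×675 = 4.118 mm.
The walls prevent any net length change, so an axial force P (same in every segment) develops. Compatibility: P · Σ Lᵢ/(AᵢEᵢ) = δ_free.
Σ Lᵢ/(AᵢEᵢ) = 900/(2475×103×10³) + 170/(1775×114×10³) + 675/(1250×199×10³) = 7.084×10⁻⁶ mm/N.
So P = 4.118 / 7.084×10⁻⁶ = 581.3 kN, compressive.
σ_{stainless steel} = P / A = 581300 / 1250 = 465.1 MPa.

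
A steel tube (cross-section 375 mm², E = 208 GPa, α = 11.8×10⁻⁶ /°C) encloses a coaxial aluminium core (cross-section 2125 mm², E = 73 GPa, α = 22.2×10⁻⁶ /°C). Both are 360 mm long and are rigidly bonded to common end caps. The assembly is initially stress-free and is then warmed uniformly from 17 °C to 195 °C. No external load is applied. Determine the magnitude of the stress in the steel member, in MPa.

Both members must finish at the same length. With the larger α, the aluminium tends to over-expand; the plates restrain it, putting the aluminium in compression and the steel in tension. With no external load the two internal forces are equal and opposite, magnitude P.
Setting the final lengths equal and cancelling L: (α₁ − α₂)ΔT = P/(A₁E₁) + P/(A₂E₂).
|α₁ − α₂|·ΔT = 10.4×10⁻⁶ × 178 = 0.001851.
1/(A₁E₁) + 1/(A₂E₂) = 1/(375×208×10³) + 1/(2125×73×10³) = 1.927×10⁻⁸ N⁻¹.
So P = 0.001851 / 1.927×10⁻⁸ = 96.08 kN.
σ_{steel} = P/A₁ = 96080/375 = 256.2 MPa, tensile.

σ ≈ 256 MPa (tensile)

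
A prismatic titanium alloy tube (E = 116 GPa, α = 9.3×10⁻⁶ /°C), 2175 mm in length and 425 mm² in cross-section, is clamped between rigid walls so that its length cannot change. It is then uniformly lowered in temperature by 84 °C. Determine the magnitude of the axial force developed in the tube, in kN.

With zero net strain, σ = E·αΔT = 116 GPa × 9.3×10⁻⁶ × 84 = 90.62 MPa.
Axial force P = σA = 90.62 × 425 = 38510 N = 38.51 kN, tensile.

P ≈ 38.5 kN (tensile)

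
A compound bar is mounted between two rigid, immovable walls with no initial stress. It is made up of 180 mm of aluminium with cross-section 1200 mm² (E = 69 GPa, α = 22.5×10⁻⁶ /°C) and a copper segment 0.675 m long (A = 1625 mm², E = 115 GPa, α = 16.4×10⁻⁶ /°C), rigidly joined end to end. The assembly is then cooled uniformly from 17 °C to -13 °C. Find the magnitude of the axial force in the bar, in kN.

P ≈ 78.4 kN (tensile)

With the walls removed the bar would change length by δ_free = Σ αᵢΔT Lᵢ = 22.5×10⁻⁶×30×180 + 16.4×10⁻⁶×30×675 = 0.4536 mm.
Since the ends are fixed, an axial force P builds up, equal in every segment, with P · Σ Lᵢ/(AᵢEᵢ) = δ_free.
The series flexibility is Σ Lᵢ/(AᵢEᵢ) = 180/(1200×69×10³) + 675/(1625×115×10³) = 5.786×10⁻⁶ mm/N.
Hence P = δ_free / Σ(L/AE) = 0.4536/5.786×10⁻⁶ = 78.4 kN (tensile).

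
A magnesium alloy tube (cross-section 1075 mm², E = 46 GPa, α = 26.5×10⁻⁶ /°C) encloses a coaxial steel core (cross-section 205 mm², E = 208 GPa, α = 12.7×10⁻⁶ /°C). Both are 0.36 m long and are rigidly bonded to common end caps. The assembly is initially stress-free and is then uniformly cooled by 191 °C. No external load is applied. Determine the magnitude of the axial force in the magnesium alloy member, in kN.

P ≈ 60.4 kN (tensile in the magnesium alloy)

The magnesium alloy has the larger α, so on cooling it would change length more than the steel if both were free. The rigid plates force a common final length, so the magnesium alloy is put into tension and the steel into compression, with equal and opposite forces P (no external load).
Equating the net (thermal + elastic) strains gives |α₁ − α₂|·ΔT = P·[1/(A₁E₁) + 1/(A₂E₂)].
|α₁ − α₂|·ΔT = 13.8×10⁻⁶ × 191 = 0.002636.
1/(A₁E₁) + 1/(A₂E₂) = 1/(1075×46×10³) + 1/(205×208×10³) = 4.367×10⁻⁸ N⁻¹.
P = 0.002636 / 4.367×10⁻⁸ = 60350 N = 60.35 kN.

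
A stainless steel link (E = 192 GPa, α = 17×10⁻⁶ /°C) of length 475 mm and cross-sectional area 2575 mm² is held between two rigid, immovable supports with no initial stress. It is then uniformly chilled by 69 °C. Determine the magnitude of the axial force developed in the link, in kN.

With zero net strain, σ = E·αΔT = 192 GPa × 17×10⁻⁶ × 69 = 225.2 MPa.
P = AEαΔT = 2575 × 192×10³ × 17×10⁻⁶ × 69 = 579.9 kN (tensile).

P ≈ 580 kN (tensile)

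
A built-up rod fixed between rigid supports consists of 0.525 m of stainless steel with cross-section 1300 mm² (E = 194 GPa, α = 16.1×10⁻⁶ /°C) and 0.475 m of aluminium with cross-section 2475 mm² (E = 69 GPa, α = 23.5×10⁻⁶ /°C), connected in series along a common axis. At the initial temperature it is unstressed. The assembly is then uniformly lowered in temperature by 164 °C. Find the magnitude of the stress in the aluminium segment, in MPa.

With the walls removed the bar would change length by δ_free = Σ αᵢΔT Lᵢ = 16.1×10⁻⁶×164×525 + 23.5×10⁻⁶×164×475 = 3.217 mm.
The rigid supports impose zero overall length change; the single axial force P common to all segments must satisfy P Σ Lᵢ/(AᵢEᵢ) = δ_free.
Σ Lᵢ/(AᵢEᵢ) = 525/(1300×194×10³) + 475/(2475×69×10³) = 4.863×10⁻⁶ mm/N.
So P = 3.217 / 4.863×10⁻⁶ = 661.5 kN, tensile.
σ_{aluminium} = P / A = 661500 / 2475 = 267.3 MPa.

σ ≈ 267 MPa (tensile)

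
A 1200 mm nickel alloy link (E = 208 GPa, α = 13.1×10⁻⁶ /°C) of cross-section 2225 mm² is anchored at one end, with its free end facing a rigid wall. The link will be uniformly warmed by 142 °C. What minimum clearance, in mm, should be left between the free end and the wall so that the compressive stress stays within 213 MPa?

g ≈ 1 mm

Free expansion if unrestrained: δ_free = αΔT L = 13.1×10⁻⁶ × 142 × 1200 = 2.232 mm.
At the allowable stress the elastic shortening the wall may impose is σL/E = 213 × 1200 / (208×10³) = 1.229 mm.
The gap must absorb the remainder: g_min = 2.232 − 1.229 = 1.003 mm.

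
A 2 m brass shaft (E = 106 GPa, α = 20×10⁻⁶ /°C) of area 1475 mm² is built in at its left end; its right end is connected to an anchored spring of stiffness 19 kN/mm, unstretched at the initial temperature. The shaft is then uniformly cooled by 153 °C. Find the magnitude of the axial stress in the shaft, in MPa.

σ ≈ 63.4 MPa (tensile)

Free thermal contraction: δ_free = αΔT L = 20×10⁻⁶ × 153 × 2000 = 6.12 mm.
Let P be the tensile force in the spring. The shaft extends elastically by PL/(AE) and the spring stretches by P/k; together these equal δ_free.
So P = δ_free / [L/(AE) + 1/k] = 6.12 / [ 2000/(1475×106×10³) + 1/(19×10³) ].
P = 6.12 / 6.542×10⁻⁵ = 93540 N.
σ = P/A = 93540/1475 = 63.42 MPa.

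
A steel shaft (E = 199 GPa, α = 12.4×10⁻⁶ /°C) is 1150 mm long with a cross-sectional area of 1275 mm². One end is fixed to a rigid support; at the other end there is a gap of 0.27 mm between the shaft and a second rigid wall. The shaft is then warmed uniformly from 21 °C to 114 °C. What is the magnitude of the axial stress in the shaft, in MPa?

If the wall were absent the shaft would grow by αΔT L = 12.4×10⁻⁶ × 93 × 1150 = 1.326 mm.
The gap closes (δ_free > 0.27 mm) and the wall then resists a further 1.326 − 0.27 = 1.056 mm of expansion.
That suppressed elongation corresponds to σ = E·Δ/L = 199×10³ × 1.056/1150 = 182.8 MPa.

σ ≈ 183 MPa (compressive)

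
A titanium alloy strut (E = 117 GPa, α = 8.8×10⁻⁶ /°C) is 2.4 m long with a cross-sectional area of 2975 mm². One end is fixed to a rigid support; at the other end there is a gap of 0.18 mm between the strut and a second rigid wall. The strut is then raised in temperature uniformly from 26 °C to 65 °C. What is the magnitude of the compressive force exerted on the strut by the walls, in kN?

P ≈ 93.4 kN

Free thermal elongation = αΔT L = 8.8×10⁻⁶ × 39 × 2400 = 0.8237 mm.
The gap closes (δ_free > 0.18 mm) and the wall then resists a further 0.8237 − 0.18 = 0.6437 mm of expansion.
So σ = E(δ_free − g)/L = 117×10³ × 0.6437/2400 = 31.38 MPa.
P = σA = 31.38 × 2975 = 93.35 kN.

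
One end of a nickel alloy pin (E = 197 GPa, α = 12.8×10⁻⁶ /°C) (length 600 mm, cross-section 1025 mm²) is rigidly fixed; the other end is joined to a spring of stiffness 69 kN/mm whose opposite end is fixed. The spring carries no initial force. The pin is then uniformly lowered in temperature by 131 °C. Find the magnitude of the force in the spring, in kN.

Free thermal contraction: δ_free = αΔT L = 12.8×10⁻⁶ × 131 × 600 = 1.006 mm.
Let P be the tensile force in the spring. The pin extends elastically by PL/(AE) and the spring stretches by P/k; together these equal δ_free.
P [ L/(AE) + 1/k ] = δ_free → P [ 600/(1025×197×10³) + 1/(69×10³) ] = 1.006.
P = 1.006 / 1.746×10⁻⁵ = 57610 N.

P ≈ 57.6 kN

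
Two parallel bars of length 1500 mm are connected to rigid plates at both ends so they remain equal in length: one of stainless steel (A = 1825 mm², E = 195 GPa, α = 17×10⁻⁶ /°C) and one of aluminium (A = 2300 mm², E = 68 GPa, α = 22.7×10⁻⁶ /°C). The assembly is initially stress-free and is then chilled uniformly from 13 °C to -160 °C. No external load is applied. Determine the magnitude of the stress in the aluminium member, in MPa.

Both members must finish at the same length. With the larger α, the aluminium tends to over-contract; the plates restrain it, putting the aluminium in tension and the stainless steel in compression. With no external load the two internal forces are equal and opposite, magnitude P.
Equating the net (thermal + elastic) strains gives |α₁ − α₂|·ΔT = P·[1/(A₁E₁) + 1/(A₂E₂)].
|α₁ − α₂|·ΔT = 5.7×10⁻⁶ × 173 = 0.0009861.
1/(A₁E₁) + 1/(A₂E₂) = 1/(1825×195×10³) + 1/(2300×68×10³) = 9.204×10⁻⁹ N⁻¹.
So P = 0.0009861 / 9.204×10⁻⁹ = 107.1 kN.
σ_{aluminium} = P/A₂ = 107100/2300 = 46.58 MPa, tensile.

σ ≈ 46.6 MPa (tensile)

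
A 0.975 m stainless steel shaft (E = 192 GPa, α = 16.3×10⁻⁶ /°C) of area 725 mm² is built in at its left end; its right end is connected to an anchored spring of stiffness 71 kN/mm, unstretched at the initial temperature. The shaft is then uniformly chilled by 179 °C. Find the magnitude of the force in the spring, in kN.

P ≈ 135 kN

If the spring were absent the shaft would shorten by αΔT L = 16.3×10⁻⁶ × 179 × 975 = 2.845 mm.
Let P be the tensile force in the spring. The shaft extends elastically by PL/(AE) and the spring stretches by P/k; together these equal δ_free.
P [ L/(AE) + 1/k ] = δ_free → P [ 975/(725×192×10³) + 1/(71×10³) ] = 2.845.
P = 2.845 / 2.109×10⁻⁵ = 134900 N.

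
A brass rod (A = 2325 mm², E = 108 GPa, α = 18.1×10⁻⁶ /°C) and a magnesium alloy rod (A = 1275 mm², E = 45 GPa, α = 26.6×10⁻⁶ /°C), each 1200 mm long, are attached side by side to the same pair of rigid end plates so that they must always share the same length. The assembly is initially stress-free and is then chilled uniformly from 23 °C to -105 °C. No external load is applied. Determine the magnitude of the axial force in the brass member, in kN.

The magnesium alloy has the larger α, so on cooling it would change length more than the brass if both were free. The rigid plates force a common final length, so the magnesium alloy is put into tension and the brass into compression, with equal and opposite forces P (no external load).
Compatibility of the two members (thermal + elastic change equal): (α₁ − α₂)ΔT = P·[1/(A₁E₁) + 1/(A₂E₂)].
|α₁ − α₂|·ΔT = 8.5×10⁻⁶ × 128 = 0.001088.
1/(A₁E₁) + 1/(A₂E₂) = 1/(2325×108×10³) + 1/(1275×45×10³) = 2.141×10⁻⁸ N⁻¹.
P = 0.001088 / 2.141×10⁻⁸ = 50810 N = 50.81 kN.

P ≈ 50.8 kN (compressive in the brass)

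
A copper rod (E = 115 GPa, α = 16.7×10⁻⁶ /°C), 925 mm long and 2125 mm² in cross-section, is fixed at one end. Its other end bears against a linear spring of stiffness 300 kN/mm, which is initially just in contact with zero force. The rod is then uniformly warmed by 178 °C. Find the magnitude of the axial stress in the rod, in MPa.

If the spring were absent the rod would lengthen by αΔT L = 16.7×10⁻⁶ × 178 × 925 = 2.75 mm.
With a force P in the spring, the elastic change of the rod is PL/(AE) and that of the spring is P/k; compatibility requires their sum to equal δ_free.
So P = δ_free / [L/(AE) + 1/k] = 2.75 / [ 925/(2125×115×10³) + 1/(300×10³) ].
P = 2.75 / 7.118×10⁻⁶ = 386300 N.
σ = P/A = 386300/2125 = 181.8 MPa.

σ ≈ 182 MPa (compressive)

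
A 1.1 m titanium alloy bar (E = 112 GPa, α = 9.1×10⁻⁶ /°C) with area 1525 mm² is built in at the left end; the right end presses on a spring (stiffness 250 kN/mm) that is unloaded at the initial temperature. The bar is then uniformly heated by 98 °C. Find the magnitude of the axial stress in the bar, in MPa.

σ ≈ 61.6 MPa (compressive)

Free thermal expansion: δ_free = αΔT L = 9.1×10⁻⁶ × 98 × 1100 = 0.981 mm.
Let P be the compressive force at the spring. The bar shortens elastically by PL/(AE) and the spring compresses by P/k; together these equal δ_free.
So P = δ_free / [L/(AE) + 1/k] = 0.981 / [ 1100/(1525×112×10³) + 1/(250×10³) ].
P = 0.981 / 1.044×10⁻⁵ = 93960 N.
σ = P/A = 93960/1525 = 61.61 MPa.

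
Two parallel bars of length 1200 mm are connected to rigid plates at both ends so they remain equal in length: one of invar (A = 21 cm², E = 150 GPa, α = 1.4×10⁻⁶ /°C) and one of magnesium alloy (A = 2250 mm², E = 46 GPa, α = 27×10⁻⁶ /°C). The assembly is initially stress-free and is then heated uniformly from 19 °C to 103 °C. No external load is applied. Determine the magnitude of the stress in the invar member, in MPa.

Equilibrium of a rigid end plate with no external load gives equal and opposite internal forces ±P in the two members. Since α_{magnesium alloy} > α_{invar}, heating drives the magnesium alloy into compression and the invar into tension.
Compatibility of the two members (thermal + elastic change equal): (α₁ − α₂)ΔT = P·[1/(A₁E₁) + 1/(A₂E₂)].
|α₁ − α₂|·ΔT = 25.6×10⁻⁶ × 84 = 0.00215.
1/(A₁E₁) + 1/(A₂E₂) = 1/(2100×150×10³) + 1/(2250×46×10³) = 1.284×10⁻⁸ N⁻¹.
P = 0.00215 / 1.284×10⁻⁸ = 167500 N = 167.5 kN.
σ_{invar} = P/A₁ = 167500/2100 = 79.77 MPa, tensile.

σ ≈ 79.8 MPa (tensile)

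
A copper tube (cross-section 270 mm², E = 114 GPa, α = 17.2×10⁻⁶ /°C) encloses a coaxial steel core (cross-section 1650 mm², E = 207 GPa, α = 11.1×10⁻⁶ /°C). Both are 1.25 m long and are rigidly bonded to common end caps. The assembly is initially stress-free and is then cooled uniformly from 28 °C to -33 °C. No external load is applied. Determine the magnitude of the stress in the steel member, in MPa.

The copper has the larger α, so on cooling it would change length more than the steel if both were free. The rigid plates force a common final length, so the copper is put into tension and the steel into compression, with equal and opposite forces P (no external load).
Compatibility of the two members (thermal + elastic change equal): (α₁ − α₂)ΔT = P·[1/(A₁E₁) + 1/(A₂E₂)].
|α₁ − α₂|·ΔT = 6.1×10⁻⁶ × 61 = 0.0003721.
1/(A₁E₁) + 1/(A₂E₂) = 1/(270×114×10³) + 1/(1650×207×10³) = 3.542×10⁻⁸ N⁻¹.
So P = 0.0003721 / 3.542×10⁻⁸ = 10.51 kN.
σ_{steel} = P/A₂ = 10510/1650 = 6.368 MPa, compressive.

σ ≈ 6.37 MPa (compressive)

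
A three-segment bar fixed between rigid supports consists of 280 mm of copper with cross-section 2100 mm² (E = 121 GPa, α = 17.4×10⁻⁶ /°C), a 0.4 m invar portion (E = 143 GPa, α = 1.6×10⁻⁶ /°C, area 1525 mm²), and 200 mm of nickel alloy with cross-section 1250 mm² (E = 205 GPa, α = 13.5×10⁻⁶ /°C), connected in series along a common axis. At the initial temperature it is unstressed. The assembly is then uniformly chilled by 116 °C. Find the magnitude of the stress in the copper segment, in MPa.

σ ≈ 122 MPa (tensile)

With the walls removed the bar would change length by δ_free = Σ αᵢΔT Lᵢ = 17.4×10⁻⁶×116×280 + 1.6×10⁻⁶×116×400 + 13.5×10⁻⁶×116×200 = 0.9526 mm.
Since the ends are fixed, an axial force P builds up, equal in every segment, with P · Σ Lᵢ/(AᵢEᵢ) = δ_free.
The series flexibility is Σ Lᵢ/(AᵢEᵢ) = 280/(2100×121×10³) + 400/(1525×143×10³) + 200/(1250×205×10³) = 3.717×10⁻⁶ mm/N.
P = 0.9526 / 3.717×10⁻⁶ = 256300 N = 256.3 kN, tensile.
σ_{copper} = P / A = 256300 / 2100 = 122 MPa.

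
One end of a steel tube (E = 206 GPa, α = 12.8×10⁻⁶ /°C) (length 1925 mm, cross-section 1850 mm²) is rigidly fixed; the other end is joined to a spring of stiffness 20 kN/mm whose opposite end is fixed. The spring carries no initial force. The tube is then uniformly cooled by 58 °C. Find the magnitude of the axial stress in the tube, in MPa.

Free thermal contraction: δ_free = αΔT L = 12.8×10⁻⁶ × 58 × 1925 = 1.429 mm.
Let P be the tensile force in the spring. The tube extends elastically by PL/(AE) and the spring stretches by P/k; together these equal δ_free.
So P = δ_free / [L/(AE) + 1/k] = 1.429 / [ 1925/(1850×206×10³) + 1/(20×10³) ].
P = 1.429 / 5.505×10⁻⁵ = 25960 N.
σ = P/A = 25960/1850 = 14.03 MPa.

σ ≈ 14 MPa (tensile)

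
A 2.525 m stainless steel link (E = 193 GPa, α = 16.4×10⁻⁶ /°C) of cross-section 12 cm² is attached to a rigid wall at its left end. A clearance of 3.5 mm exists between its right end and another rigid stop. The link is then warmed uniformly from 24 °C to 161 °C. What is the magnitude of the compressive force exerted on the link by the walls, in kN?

Unrestrained expansion: δ_free = αΔT L = 16.4×10⁻⁶ × 137 × 2525 = 5.673 mm.
After closing the 3.5 mm clearance, 5.673 − 3.5 = 2.173 mm of expansion remains to be suppressed by the wall.
So σ = E(δ_free − g)/L = 193×10³ × 2.173/2525 = 166.1 MPa.
P = σA = 166.1 × 1200 = 199.3 kN.

P ≈ 199 kN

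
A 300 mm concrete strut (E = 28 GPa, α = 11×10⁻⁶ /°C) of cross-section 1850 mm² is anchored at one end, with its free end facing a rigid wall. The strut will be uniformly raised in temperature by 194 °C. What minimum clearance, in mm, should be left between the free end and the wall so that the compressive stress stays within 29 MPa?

g ≈ 0.329 mm

Free expansion if unrestrained: δ_free = αΔT L = 11×10⁻⁶ × 194 × 300 = 0.6402 mm.
At the allowable stress the elastic shortening the wall may impose is σL/E = 29 × 300 / (28×10³) = 0.3107 mm.
So the gap has to take up the difference, g_min = δ_free − σL/E = 0.6402 − 0.3107 = 0.3295 mm.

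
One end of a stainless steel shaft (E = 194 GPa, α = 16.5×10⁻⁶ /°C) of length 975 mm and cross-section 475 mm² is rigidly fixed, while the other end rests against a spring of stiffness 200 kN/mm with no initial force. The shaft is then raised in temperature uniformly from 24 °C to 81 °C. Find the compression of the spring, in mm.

If the spring were absent the shaft would lengthen by αΔT L = 16.5×10⁻⁶ × 57 × 975 = 0.917 mm.
With a force P in the spring, the elastic change of the shaft is PL/(AE) and that of the spring is P/k; compatibility requires their sum to equal δ_free.
P [ L/(AE) + 1/k ] = δ_free → P [ 975/(475×194×10³) + 1/(200×10³) ] = 0.917.
P = 0.917 / 1.558×10⁻⁵ = 58850 N.
Spring compression = P/k = 58850/(200×10³) = 0.2943 mm.

δ ≈ 0.294 mm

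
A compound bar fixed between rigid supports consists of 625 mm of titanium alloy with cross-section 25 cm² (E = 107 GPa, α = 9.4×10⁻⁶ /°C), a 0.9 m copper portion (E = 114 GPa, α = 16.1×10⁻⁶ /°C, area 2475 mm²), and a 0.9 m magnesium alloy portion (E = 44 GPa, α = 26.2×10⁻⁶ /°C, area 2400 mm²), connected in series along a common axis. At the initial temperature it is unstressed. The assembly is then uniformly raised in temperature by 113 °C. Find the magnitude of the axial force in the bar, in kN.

P ≈ 353 kN (compressive)

If the supports were absent, the total length change would be Σ αᵢΔT Lᵢ = 9.4×10⁻⁶×113×625 + 16.1×10⁻⁶×113×900 + 26.2×10⁻⁶×113×900 = 4.966 mm.
The rigid supports impose zero overall length change; the single axial force P common to all segments must satisfy P Σ Lᵢ/(AᵢEᵢ) = δ_free.
The series flexibility is Σ Lᵢ/(AᵢEᵢ) = 625/(2500×107×10³) + 900/(2475×114×10³) + 900/(2400×44×10³) = 1.405×10⁻⁵ mm/N.
So P = 4.966 / 1.405×10⁻⁵ = 353.5 kN, compressive.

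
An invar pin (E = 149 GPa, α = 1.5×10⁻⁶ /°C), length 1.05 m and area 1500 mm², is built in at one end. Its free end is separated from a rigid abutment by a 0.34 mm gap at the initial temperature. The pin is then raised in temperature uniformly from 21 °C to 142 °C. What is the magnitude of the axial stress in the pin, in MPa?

σ ≈ 0 MPa

Unrestrained expansion: δ_free = αΔT L = 1.5×10⁻⁶ × 121 × 1050 = 0.1906 mm.
This is smaller than the 0.34 mm clearance, so the pin expands freely without reaching the stop — the stress is zero.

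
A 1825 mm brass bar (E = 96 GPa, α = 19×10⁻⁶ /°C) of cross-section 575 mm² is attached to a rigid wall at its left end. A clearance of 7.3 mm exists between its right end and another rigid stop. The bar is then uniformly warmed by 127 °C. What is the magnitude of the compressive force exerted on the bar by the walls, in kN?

Free thermal elongation = αΔT L = 19×10⁻⁶ × 127 × 1825 = 4.404 mm.
This is smaller than the 7.3 mm clearance, so the bar expands freely without reaching the stop — the stress is zero.

P ≈ 0 kN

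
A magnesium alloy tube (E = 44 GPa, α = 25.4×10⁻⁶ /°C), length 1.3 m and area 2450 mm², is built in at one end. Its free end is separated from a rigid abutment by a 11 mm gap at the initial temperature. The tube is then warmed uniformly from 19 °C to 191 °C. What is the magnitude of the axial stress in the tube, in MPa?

Free thermal elongation = αΔT L = 25.4×10⁻⁶ × 172 × 1300 = 5.679 mm.
Since δ_free = 5.68 mm is less than the 11 mm gap, the tube never touches the wall. No axial force develops.

σ ≈ 0 MPa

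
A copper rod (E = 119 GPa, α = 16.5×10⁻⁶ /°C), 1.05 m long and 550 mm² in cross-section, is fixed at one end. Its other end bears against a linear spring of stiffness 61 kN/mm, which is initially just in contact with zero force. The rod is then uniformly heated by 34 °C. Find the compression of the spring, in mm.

δ ≈ 0.298 mm

Free thermal expansion: δ_free = αΔT L = 16.5×10⁻⁶ × 34 × 1050 = 0.589 mm.
Let P be the compressive force at the spring. The rod shortens elastically by PL/(AE) and the spring compresses by P/k; together these equal δ_free.
So P = δ_free / [L/(AE) + 1/k] = 0.589 / [ 1050/(550×119×10³) + 1/(61×10³) ].
P = 0.589 / 3.244×10⁻⁵ = 18160 N.
Spring compression = P/k = 18160/(61×10³) = 0.2977 mm.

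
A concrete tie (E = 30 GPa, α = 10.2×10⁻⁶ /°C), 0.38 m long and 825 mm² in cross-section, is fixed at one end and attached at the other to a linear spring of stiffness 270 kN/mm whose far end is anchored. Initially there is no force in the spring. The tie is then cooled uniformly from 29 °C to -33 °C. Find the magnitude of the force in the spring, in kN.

P ≈ 12.6 kN

If the spring were absent the tie would shorten by αΔT L = 10.2×10⁻⁶ × 62 × 380 = 0.2403 mm.
Let P be the tensile force in the spring. The tie extends elastically by PL/(AE) and the spring stretches by P/k; together these equal δ_free.
So P = δ_free / [L/(AE) + 1/k] = 0.2403 / [ 380/(825×30×10³) + 1/(270×10³) ].
P = 0.2403 / 1.906×10⁻⁵ = 12610 N.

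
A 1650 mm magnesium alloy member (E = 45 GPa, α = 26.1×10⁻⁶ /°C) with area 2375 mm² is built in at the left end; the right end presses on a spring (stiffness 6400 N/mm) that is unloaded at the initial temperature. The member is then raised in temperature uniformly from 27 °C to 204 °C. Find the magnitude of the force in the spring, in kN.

P ≈ 44.4 kN

If the spring were absent the member would lengthen by αΔT L = 26.1×10⁻⁶ × 177 × 1650 = 7.623 mm.
Let P be the compressive force at the spring. The member shortens elastically by PL/(AE) and the spring compresses by P/k; together these equal δ_free.
So P = δ_free / [L/(AE) + 1/k] = 7.623 / [ 1650/(2375×45×10³) + 1/(6400) ].
P = 7.623 / 0.0001717 = 44400 N.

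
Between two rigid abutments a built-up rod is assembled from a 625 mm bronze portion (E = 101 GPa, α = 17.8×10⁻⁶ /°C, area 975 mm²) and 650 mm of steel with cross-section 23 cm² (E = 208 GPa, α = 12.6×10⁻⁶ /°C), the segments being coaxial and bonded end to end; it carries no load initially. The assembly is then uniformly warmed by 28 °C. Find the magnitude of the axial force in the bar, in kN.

Free thermal expansion of the whole bar: Σ αᵢΔT Lᵢ = 17.8×10⁻⁶×28×625 + 12.6×10⁻⁶×28×650 = 0.5408 mm.
The rigid supports impose zero overall length change; the single axial force P common to all segments must satisfy P Σ Lᵢ/(AᵢEᵢ) = δ_free.
The series flexibility is Σ Lᵢ/(AᵢEᵢ) = 625/(975×101×10³) + 650/(2300×208×10³) = 7.705×10⁻⁶ mm/N.
Hence P = δ_free / Σ(L/AE) = 0.5408/7.705×10⁻⁶ = 70.19 kN (compressive).

P ≈ 70.2 kN (compressive)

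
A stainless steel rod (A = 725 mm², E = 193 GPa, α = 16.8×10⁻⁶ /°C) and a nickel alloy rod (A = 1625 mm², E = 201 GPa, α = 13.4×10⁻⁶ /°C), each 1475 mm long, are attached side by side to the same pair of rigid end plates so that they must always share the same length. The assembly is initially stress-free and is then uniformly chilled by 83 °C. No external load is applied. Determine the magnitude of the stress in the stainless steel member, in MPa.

The stainless steel has the larger α, so on cooling it would change length more than the nickel alloy if both were free. The rigid plates force a common final length, so the stainless steel is put into tension and the nickel alloy into compression, with equal and opposite forces P (no external load).
Equating the net (thermal + elastic) strains gives |α₁ − α₂|·ΔT = P·[1/(A₁E₁) + 1/(A₂E₂)].
|α₁ − α₂|·ΔT = 3.4×10⁻⁶ × 83 = 0.0002822.
1/(A₁E₁) + 1/(A₂E₂) = 1/(725×193×10³) + 1/(1625×201×10³) = 1.021×10⁻⁸ N⁻¹.
So P = 0.0002822 / 1.021×10⁻⁸ = 27.64 kN.
σ_{stainless steel} = P/A₁ = 27640/725 = 38.13 MPa, tensile.

σ ≈ 38.1 MPa (tensile)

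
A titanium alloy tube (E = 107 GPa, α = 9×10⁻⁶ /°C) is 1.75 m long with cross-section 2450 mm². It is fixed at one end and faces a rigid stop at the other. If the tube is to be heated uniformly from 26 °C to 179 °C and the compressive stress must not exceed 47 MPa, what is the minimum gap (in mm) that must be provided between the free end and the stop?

g ≈ 1.64 mm

With no wall the tube would lengthen by αΔT L = 9×10⁻⁶ × 153 × 1750 = 2.41 mm.
A stress of 47 MPa corresponds to the wall pushing the tube back by σL/E = 47×1750/(107×10³) = 0.7687 mm.
So the gap has to take up the difference, g_min = δ_free − σL/E = 2.41 − 0.7687 = 1.641 mm.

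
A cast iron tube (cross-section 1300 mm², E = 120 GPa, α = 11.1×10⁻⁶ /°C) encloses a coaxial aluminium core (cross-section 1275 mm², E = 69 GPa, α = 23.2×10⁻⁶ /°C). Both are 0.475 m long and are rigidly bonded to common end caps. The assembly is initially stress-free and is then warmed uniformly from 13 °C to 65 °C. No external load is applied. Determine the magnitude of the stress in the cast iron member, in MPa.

σ ≈ 27.2 MPa (tensile)

The aluminium has the larger α, so on heating it would change length more than the cast iron if both were free. The rigid plates force a common final length, so the aluminium is put into compression and the cast iron into tension, with equal and opposite forces P (no external load).
Setting the final lengths equal and cancelling L: (α₁ − α₂)ΔT = P/(A₁E₁) + P/(A₂E₂).
|α₁ − α₂|·ΔT = 12.1×10⁻⁶ × 52 = 0.0006292.
1/(A₁E₁) + 1/(A₂E₂) = 1/(1300×120×10³) + 1/(1275×69×10³) = 1.778×10⁻⁸ N⁻¹.
P = 0.0006292 / 1.778×10⁻⁸ = 35390 N = 35.39 kN.
σ_{cast iron} = P/A₁ = 35390/1300 = 27.23 MPa, tensile.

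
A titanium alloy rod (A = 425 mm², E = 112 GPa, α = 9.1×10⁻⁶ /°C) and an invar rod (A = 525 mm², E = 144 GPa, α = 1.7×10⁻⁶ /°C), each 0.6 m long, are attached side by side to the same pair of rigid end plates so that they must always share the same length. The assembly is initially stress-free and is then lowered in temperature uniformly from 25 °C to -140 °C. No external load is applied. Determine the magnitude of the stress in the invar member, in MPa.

σ ≈ 67.9 MPa (compressive)

Equilibrium of a rigid end plate with no external load gives equal and opposite internal forces ±P in the two members. Since α_{titanium alloy} > α_{invar}, cooling drives the titanium alloy into tension and the invar into compression.
Setting the final lengths equal and cancelling L: (α₁ − α₂)ΔT = P/(A₁E₁) + P/(A₂E₂).
|α₁ − α₂|·ΔT = 7.4×10⁻⁶ × 165 = 0.001221.
1/(A₁E₁) + 1/(A₂E₂) = 1/(425×112×10³) + 1/(525×144×10³) = 3.424×10⁻⁸ N⁻¹.
So P = 0.001221 / 3.424×10⁻⁸ = 35.66 kN.
σ_{invar} = P/A₂ = 35660/525 = 67.93 MPa, compressive.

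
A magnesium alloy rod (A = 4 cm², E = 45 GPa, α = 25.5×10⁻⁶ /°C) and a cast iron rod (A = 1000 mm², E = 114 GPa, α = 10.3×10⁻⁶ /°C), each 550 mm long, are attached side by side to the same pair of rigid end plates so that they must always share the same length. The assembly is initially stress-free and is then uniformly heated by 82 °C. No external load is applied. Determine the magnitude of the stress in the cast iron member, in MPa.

The magnesium alloy has the larger α, so on heating it would change length more than the cast iron if both were free. The rigid plates force a common final length, so the magnesium alloy is put into compression and the cast iron into tension, with equal and opposite forces P (no external load).
Setting the final lengths equal and cancelling L: (α₁ − α₂)ΔT = P/(A₁E₁) + P/(A₂E₂).
|α₁ − α₂|·ΔT = 15.2×10⁻⁶ × 82 = 0.001246.
1/(A₁E₁) + 1/(A₂E₂) = 1/(400×45×10³) + 1/(1000×114×10³) = 6.433×10⁻⁸ N⁻¹.
So P = 0.001246 / 6.433×10⁻⁸ = 19.38 kN.
σ_{cast iron} = P/A₂ = 19380/1000 = 19.38 MPa, tensile.

σ ≈ 19.4 MPa (tensile)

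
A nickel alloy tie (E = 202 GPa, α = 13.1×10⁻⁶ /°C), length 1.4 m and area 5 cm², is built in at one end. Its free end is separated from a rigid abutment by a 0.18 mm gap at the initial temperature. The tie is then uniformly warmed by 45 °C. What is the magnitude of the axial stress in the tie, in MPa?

σ ≈ 93.1 MPa (compressive)

Unrestrained expansion: δ_free = αΔT L = 13.1×10⁻⁶ × 45 × 1400 = 0.8253 mm.
This exceeds the 0.18 mm gap, so the wall pushes back. The portion of expansion that must be recovered elastically is δ_free − gap = 0.8253 − 0.18 = 0.6453 mm.
That suppressed elongation corresponds to σ = E·Δ/L = 202×10³ × 0.6453/1400 = 93.11 MPa.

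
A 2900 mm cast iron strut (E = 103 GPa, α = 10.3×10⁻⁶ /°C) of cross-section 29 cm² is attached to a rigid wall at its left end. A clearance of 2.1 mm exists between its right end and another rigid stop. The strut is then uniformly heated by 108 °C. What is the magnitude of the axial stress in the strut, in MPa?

If the wall were absent the strut would grow by αΔT L = 10.3×10⁻⁶ × 108 × 2900 = 3.226 mm.
This exceeds the 2.1 mm gap, so the wall pushes back. The portion of expansion that must be recovered elastically is δ_free − gap = 3.226 − 2.1 = 1.126 mm.
So σ = E(δ_free − g)/L = 103×10³ × 1.126/2900 = 39.99 MPa.

σ ≈ 40 MPa (compressive)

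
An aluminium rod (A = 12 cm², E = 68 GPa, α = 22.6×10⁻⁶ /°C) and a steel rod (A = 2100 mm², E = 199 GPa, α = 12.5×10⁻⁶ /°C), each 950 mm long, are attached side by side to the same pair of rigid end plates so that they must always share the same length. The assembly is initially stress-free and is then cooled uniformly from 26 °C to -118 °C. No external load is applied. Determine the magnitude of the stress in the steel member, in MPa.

The aluminium has the larger α, so on cooling it would change length more than the steel if both were free. The rigid plates force a common final length, so the aluminium is put into tension and the steel into compression, with equal and opposite forces P (no external load).
Equating the net (thermal + elastic) strains gives |α₁ − α₂|·ΔT = P·[1/(A₁E₁) + 1/(A₂E₂)].
|α₁ − α₂|·ΔT = 10.1×10⁻⁶ × 144 = 0.001454.
1/(A₁E₁) + 1/(A₂E₂) = 1/(1200×68×10³) + 1/(2100×199×10³) = 1.465×10⁻⁸ N⁻¹.
P = 0.001454 / 1.465×10⁻⁸ = 99290 N = 99.29 kN.
σ_{steel} = P/A₂ = 99290/2100 = 47.28 MPa, compressive.

σ ≈ 47.3 MPa (compressive)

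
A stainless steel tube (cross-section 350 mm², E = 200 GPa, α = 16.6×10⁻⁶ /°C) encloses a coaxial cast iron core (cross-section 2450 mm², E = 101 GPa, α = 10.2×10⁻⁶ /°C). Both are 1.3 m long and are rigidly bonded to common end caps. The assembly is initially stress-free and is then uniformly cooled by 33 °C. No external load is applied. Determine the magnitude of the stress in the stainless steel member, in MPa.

σ ≈ 32.9 MPa (tensile)

Both members must finish at the same length. With the larger α, the stainless steel tends to over-contract; the plates restrain it, putting the stainless steel in tension and the cast iron in compression. With no external load the two internal forces are equal and opposite, magnitude P.
Equating the net (thermal + elastic) strains gives |α₁ − α₂|·ΔT = P·[1/(A₁E₁) + 1/(A₂E₂)].
|α₁ − α₂|·ΔT = 6.4×10⁻⁶ × 33 = 0.0002112.
1/(A₁E₁) + 1/(A₂E₂) = 1/(350×200×10³) + 1/(2450×101×10³) = 1.833×10⁻⁸ N⁻¹.
P = 0.0002112 / 1.833×10⁻⁸ = 11520 N = 11.52 kN.
σ_{stainless steel} = P/A₁ = 11520/350 = 32.93 MPa, tensile.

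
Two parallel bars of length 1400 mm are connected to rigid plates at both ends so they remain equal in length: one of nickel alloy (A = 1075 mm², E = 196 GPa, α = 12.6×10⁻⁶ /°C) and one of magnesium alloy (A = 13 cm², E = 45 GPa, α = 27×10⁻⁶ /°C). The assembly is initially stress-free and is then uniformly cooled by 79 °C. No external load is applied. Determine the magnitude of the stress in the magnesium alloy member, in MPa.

Equilibrium of a rigid end plate with no external load gives equal and opposite internal forces ±P in the two members. Since α_{magnesium alloy} > α_{nickel alloy}, cooling drives the magnesium alloy into tension and the nickel alloy into compression.
Setting the final lengths equal and cancelling L: (α₁ − α₂)ΔT = P/(A₁E₁) + P/(A₂E₂).
|α₁ − α₂|·ΔT = 14.4×10⁻⁶ × 79 = 0.001138.
1/(A₁E₁) + 1/(A₂E₂) = 1/(1075×196×10³) + 1/(1300×45×10³) = 2.184×10⁻⁸ N⁻¹.
So P = 0.001138 / 2.184×10⁻⁸ = 52.09 kN.
σ_{magnesium alloy} = P/A₂ = 52090/1300 = 40.07 MPa, tensile.

σ ≈ 40.1 MPa (tensile)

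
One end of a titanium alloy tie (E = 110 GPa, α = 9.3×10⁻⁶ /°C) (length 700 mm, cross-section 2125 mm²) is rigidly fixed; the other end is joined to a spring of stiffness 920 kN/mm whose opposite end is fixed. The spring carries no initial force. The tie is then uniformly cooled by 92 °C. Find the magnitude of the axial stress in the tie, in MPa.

σ ≈ 69.1 MPa (tensile)

The unrestrained thermal change is αΔT L = 9.3×10⁻⁶ × 92 × 700 = 0.5989 mm.
Let P be the tensile force in the spring. The tie extends elastically by PL/(AE) and the spring stretches by P/k; together these equal δ_free.
P [ L/(AE) + 1/k ] = δ_free → P [ 700/(2125×110×10³) + 1/(920×10³) ] = 0.5989.
P = 0.5989 / 4.082×10⁻⁶ = 146700 N.
σ = P/A = 146700/2125 = 69.05 MPa.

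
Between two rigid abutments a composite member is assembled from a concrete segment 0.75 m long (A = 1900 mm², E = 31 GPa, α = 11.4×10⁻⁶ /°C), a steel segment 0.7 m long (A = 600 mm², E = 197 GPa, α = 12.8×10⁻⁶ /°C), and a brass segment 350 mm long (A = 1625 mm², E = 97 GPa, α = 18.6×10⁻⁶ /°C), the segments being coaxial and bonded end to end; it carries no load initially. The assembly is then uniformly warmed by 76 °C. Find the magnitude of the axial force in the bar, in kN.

P ≈ 87.4 kN (compressive)

Free thermal expansion of the whole bar: Σ αᵢΔT Lᵢ = 11.4×10⁻⁶×76×750 + 12.8×10⁻⁶×76×700 + 18.6×10⁻⁶×76×350 = 1.826 mm.
Since the ends are fixed, an axial force P builds up, equal in every segment, with P · Σ Lᵢ/(AᵢEᵢ) = δ_free.
Σ Lᵢ/(AᵢEᵢ) = 750/(1900×31×10³) + 700/(600×197×10³) + 350/(1625×97×10³) = 2.088×10⁻⁵ mm/N.
Hence P = δ_free / Σ(L/AE) = 1.826/2.088×10⁻⁵ = 87.45 kN (compressive).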